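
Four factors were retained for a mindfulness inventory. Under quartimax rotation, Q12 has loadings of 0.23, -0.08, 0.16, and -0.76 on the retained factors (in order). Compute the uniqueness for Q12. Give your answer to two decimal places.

0.34

h² = 0.23² + (-0.08)² + 0.16² + (-0.76)² = 0.0529 + 0.0064 + 0.0256 + 0.5776 = 0.6625
Uniqueness u² = 1 − h² = 1 − 0.6625 = 0.3375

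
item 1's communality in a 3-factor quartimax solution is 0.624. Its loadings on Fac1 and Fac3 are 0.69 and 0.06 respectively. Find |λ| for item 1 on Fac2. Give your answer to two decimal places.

Under orthogonal rotation h² = Σλ², so λ_Fac2² = h² − (0.4797) = 0.624 − 0.4797 = 0.1443.
|λ| = √0.1443 = 0.3799.

0.38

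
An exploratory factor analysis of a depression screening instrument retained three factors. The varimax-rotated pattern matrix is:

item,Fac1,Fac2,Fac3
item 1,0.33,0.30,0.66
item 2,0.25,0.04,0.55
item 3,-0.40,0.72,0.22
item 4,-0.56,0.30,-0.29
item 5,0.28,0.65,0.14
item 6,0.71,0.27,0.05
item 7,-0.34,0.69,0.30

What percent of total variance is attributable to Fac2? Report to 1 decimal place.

SS loadings for Fac2 = 0.30² + 0.04² + 0.72² + 0.30² + 0.65² + 0.27² + 0.69² = 1.6715
With 7 standardized items, total variance = 7. Proportion = 1.6715/7 = 0.2388 → 23.88%.

23.9%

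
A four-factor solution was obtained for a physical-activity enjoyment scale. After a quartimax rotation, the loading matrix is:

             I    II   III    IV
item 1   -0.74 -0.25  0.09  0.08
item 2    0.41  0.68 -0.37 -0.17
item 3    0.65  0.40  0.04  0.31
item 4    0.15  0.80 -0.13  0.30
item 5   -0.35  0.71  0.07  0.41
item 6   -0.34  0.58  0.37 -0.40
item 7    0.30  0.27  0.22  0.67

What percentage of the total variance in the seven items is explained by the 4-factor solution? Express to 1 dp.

Communalities: 0.6246, 0.7963, 0.6802, 0.7694, 0.7996, 0.7489, 0.6602; Σh² = 5.0792.
Total variance with 7 standardized items is 7, so the solution explains 5.0792/7 = 0.7256 = 72.56%.

72.6%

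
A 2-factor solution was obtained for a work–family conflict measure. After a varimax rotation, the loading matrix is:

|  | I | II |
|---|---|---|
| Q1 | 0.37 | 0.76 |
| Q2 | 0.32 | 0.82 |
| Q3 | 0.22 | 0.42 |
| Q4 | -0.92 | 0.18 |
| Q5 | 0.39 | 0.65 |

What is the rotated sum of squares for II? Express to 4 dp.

1.8813

SS loadings for II = 0.76² + 0.82² + 0.42² + 0.18² + 0.65² = 0.5776 + 0.6724 + 0.1764 + 0.0324 + 0.4225 = 1.8813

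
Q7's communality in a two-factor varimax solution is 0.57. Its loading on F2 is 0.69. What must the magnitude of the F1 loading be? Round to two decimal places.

Under orthogonal rotation h² = Σλ², so λ_F1² = h² − (0.4761) = 0.57 − 0.4761 = 0.0939.
|λ| = √0.0939 = 0.3064.

0.31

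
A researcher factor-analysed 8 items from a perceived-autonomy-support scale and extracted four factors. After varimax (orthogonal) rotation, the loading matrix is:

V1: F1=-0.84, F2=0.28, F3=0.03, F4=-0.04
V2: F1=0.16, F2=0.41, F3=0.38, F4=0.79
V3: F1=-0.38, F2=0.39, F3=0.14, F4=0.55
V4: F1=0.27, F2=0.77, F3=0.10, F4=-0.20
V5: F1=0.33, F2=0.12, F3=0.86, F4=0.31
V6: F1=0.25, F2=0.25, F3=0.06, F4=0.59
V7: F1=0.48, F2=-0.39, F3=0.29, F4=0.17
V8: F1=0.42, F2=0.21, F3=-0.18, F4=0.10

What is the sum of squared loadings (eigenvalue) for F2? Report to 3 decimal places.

1.265

SS loadings for F2 = 0.28² + 0.41² + 0.39² + 0.77² + 0.12² + 0.25² + (-0.39)² + 0.21² = 0.0784 + 0.1681 + 0.1521 + 0.5929 + 0.0144 + 0.0625 + 0.1521 + 0.0441 = 1.2646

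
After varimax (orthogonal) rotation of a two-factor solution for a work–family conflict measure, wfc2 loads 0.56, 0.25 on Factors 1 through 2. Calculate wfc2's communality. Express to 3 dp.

0.376

h² = 0.56² + 0.25² = 0.3136 + 0.0625 = 0.3761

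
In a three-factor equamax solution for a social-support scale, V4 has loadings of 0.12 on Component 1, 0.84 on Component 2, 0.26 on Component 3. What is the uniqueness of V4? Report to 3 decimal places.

h² = 0.12² + 0.84² + 0.26² = 0.0144 + 0.7056 + 0.0676 = 0.7876
Uniqueness u² = 1 − h² = 1 − 0.7876 = 0.2124

0.212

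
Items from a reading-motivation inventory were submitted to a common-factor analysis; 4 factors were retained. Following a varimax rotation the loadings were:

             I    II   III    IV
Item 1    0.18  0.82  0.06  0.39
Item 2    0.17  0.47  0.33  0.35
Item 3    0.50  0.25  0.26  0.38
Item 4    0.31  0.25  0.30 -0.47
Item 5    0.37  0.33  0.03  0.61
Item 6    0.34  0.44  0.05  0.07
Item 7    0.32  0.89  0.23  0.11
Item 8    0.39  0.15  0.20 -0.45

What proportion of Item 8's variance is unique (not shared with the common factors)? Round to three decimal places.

h² = 0.39² + 0.15² + 0.20² + (-0.45)² = 0.1521 + 0.0225 + 0.0400 + 0.2025 = 0.4171
Uniqueness u² = 1 − h² = 1 − 0.4171 = 0.5829

0.583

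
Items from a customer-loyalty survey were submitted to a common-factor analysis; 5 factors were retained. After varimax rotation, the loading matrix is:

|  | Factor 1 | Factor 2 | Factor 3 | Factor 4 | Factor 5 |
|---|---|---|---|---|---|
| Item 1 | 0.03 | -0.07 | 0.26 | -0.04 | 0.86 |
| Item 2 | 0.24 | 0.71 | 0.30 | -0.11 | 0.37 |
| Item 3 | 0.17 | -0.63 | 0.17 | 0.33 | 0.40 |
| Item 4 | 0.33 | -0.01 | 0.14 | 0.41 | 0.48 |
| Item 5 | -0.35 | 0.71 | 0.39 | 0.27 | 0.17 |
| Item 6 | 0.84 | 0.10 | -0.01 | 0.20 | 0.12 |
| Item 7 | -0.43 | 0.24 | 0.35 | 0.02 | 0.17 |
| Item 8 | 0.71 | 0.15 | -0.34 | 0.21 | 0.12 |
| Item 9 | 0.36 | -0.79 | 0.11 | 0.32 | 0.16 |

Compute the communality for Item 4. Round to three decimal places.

h² = 0.33² + (-0.01)² + 0.14² + 0.41² + 0.48² = 0.1089 + 0.0001 + 0.0196 + 0.1681 + 0.2304 = 0.5271

0.527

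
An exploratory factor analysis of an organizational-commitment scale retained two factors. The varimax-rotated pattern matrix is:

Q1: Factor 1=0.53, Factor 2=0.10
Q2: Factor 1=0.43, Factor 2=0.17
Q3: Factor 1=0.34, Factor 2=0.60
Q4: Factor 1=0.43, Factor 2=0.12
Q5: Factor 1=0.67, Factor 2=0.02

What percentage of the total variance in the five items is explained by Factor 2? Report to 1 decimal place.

SS loadings for Factor 2 = 0.10² + 0.17² + 0.60² + 0.12² + 0.02² = 0.4137
With 5 standardized items, total variance = 5. Proportion = 0.4137/5 = 0.0827 → 8.27%.

8.3%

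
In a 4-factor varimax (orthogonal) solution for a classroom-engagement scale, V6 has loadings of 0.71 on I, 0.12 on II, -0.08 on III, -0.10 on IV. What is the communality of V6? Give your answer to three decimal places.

h² = 0.71² + 0.12² + (-0.08)² + (-0.10)² = 0.5041 + 0.0144 + 0.0064 + 0.0100 = 0.5349

0.535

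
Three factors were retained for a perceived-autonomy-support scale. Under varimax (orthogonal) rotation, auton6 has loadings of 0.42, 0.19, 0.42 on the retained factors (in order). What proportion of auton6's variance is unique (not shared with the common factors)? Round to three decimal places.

0.611

h² = 0.42² + 0.19² + 0.42² = 0.1764 + 0.0361 + 0.1764 = 0.3889
Uniqueness u² = 1 − h² = 1 − 0.3889 = 0.6111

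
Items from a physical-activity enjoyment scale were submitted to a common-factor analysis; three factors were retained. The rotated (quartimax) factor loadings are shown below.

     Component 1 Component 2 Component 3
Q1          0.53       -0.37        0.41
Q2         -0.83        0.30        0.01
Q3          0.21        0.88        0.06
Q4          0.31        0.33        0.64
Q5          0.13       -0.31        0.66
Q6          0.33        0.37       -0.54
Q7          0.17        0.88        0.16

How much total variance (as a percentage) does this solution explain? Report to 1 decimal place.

67.4%

SS loadings by factor: 1.2647, 2.1176, 1.3342; total = 4.7165.
Total variance with 7 standardized items is 7, so the solution explains 4.7165/7 = 0.6738 = 67.38%.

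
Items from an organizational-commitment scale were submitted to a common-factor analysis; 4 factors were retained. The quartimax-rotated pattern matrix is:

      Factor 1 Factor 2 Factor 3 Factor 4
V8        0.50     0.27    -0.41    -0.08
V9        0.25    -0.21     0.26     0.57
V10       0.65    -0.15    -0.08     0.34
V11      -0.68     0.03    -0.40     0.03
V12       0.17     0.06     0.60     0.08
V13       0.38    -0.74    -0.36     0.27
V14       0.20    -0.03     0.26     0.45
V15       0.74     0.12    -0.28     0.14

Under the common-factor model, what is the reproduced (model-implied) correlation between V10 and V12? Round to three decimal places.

0.081

r̂ = Σ λ_i·λ_j across factors = (0.65)(0.17) + (-0.15)(0.06) + (-0.08)(0.60) + (0.34)(0.08)
  = +0.1105 -0.0090 -0.0480 +0.0272 = 0.0807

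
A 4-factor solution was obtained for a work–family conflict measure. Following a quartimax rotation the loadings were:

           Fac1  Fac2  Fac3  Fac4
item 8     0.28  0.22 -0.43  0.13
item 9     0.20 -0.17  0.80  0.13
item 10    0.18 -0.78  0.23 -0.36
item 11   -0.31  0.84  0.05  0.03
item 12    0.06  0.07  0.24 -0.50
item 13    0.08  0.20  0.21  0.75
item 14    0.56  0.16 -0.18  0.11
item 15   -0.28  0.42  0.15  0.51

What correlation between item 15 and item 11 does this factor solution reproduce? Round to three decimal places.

r̂ = Σ λ_i·λ_j across factors = (-0.28)(-0.31) + (0.42)(0.84) + (0.15)(0.05) + (0.51)(0.03)
  = +0.0868 +0.3528 +0.0075 +0.0153 = 0.4624

0.462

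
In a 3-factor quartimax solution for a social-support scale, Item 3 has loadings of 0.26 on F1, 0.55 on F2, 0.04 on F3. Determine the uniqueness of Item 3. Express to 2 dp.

h² = 0.26² + 0.55² + 0.04² = 0.0676 + 0.3025 + 0.0016 = 0.3717
Uniqueness u² = 1 − h² = 1 − 0.3717 = 0.6283

0.63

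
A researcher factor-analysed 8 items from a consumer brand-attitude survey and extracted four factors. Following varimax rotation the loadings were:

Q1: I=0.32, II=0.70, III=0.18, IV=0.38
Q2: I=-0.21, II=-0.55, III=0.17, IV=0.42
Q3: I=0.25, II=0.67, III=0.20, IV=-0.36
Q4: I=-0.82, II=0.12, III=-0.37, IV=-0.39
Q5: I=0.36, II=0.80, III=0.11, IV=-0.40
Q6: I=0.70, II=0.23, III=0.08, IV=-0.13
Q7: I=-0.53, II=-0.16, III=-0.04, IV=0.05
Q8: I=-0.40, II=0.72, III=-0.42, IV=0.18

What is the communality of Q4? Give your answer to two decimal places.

h² = (-0.82)² + 0.12² + (-0.37)² + (-0.39)² = 0.6724 + 0.0144 + 0.1369 + 0.1521 = 0.9758

0.98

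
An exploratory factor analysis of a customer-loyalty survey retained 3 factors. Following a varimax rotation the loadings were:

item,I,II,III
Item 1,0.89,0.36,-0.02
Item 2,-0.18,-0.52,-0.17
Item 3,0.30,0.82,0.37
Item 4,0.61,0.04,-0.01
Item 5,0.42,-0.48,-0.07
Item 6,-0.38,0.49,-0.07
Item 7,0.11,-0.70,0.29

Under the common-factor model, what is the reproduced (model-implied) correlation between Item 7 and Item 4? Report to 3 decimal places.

0.036

r̂ = Σ λ_i·λ_j across factors = (0.11)(0.61) + (-0.70)(0.04) + (0.29)(-0.01)
  = +0.0671 -0.0280 -0.0029 = 0.0362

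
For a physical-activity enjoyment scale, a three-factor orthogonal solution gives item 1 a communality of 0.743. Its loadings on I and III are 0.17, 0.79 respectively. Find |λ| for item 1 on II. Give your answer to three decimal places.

0.300

Under orthogonal rotation h² = Σλ², so λ_II² = h² − (0.6530) = 0.743 − 0.6530 = 0.0900.
|λ| = √0.0900 = 0.3000.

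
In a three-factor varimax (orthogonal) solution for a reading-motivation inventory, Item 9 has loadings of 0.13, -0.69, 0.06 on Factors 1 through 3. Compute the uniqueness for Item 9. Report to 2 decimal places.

h² = 0.13² + (-0.69)² + 0.06² = 0.0169 + 0.4761 + 0.0036 = 0.4966
Uniqueness u² = 1 − h² = 1 − 0.4966 = 0.5034

0.50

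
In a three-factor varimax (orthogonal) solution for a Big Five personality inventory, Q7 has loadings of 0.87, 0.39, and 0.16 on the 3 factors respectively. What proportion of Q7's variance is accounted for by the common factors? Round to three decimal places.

h² = 0.87² + 0.39² + 0.16² = 0.7569 + 0.1521 + 0.0256 = 0.9346

0.935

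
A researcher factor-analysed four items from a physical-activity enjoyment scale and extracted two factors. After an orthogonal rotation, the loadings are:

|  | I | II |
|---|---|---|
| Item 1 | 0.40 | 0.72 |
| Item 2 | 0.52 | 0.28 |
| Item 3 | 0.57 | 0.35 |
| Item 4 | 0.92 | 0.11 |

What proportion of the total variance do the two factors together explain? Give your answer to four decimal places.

Communalities: 0.6784, 0.3488, 0.4474, 0.8585; Σh² = 2.3331.
Total variance with 4 standardized items is 4, so the solution explains 2.3331/4 = 0.5833.

0.5833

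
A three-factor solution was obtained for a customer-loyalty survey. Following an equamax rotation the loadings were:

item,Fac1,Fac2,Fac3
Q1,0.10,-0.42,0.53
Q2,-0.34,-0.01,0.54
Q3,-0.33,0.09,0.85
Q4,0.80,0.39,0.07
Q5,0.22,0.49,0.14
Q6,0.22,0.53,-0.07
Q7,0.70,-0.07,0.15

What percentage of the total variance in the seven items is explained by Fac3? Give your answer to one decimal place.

19.2%

SS loadings for Fac3 = 0.53² + 0.54² + 0.85² + 0.07² + 0.14² + (-0.07)² + 0.15² = 1.3469
With 7 standardized items, total variance = 7. Proportion = 1.3469/7 = 0.1924 → 19.24%.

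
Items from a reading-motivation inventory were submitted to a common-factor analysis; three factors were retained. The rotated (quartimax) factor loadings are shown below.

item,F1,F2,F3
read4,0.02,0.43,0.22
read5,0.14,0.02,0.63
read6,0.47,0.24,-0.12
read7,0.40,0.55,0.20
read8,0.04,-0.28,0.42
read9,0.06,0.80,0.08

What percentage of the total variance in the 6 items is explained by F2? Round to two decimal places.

SS loadings for F2 = 0.43² + 0.02² + 0.24² + 0.55² + (-0.28)² + 0.80² = 1.2638
With 6 standardized items, total variance = 6. Proportion = 1.2638/6 = 0.2106 → 21.06%.

21.06%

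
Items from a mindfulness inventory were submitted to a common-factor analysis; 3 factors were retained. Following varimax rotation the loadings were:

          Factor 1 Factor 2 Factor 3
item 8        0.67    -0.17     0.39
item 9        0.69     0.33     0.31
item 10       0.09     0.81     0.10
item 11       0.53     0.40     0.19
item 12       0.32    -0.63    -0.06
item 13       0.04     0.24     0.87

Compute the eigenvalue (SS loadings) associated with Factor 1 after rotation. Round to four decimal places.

1.3180

SS loadings for Factor 1 = 0.67² + 0.69² + 0.09² + 0.53² + 0.32² + 0.04² = 0.4489 + 0.4761 + 0.0081 + 0.2809 + 0.1024 + 0.0016 = 1.3180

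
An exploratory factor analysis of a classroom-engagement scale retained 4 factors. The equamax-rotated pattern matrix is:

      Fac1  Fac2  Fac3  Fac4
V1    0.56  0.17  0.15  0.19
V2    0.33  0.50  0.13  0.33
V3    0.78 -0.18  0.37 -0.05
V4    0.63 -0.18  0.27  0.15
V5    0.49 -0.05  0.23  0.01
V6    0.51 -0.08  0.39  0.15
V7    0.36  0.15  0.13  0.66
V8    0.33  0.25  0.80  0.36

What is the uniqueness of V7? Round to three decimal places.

0.395

h² = 0.36² + 0.15² + 0.13² + 0.66² = 0.1296 + 0.0225 + 0.0169 + 0.4356 = 0.6046
Uniqueness u² = 1 − h² = 1 − 0.6046 = 0.3954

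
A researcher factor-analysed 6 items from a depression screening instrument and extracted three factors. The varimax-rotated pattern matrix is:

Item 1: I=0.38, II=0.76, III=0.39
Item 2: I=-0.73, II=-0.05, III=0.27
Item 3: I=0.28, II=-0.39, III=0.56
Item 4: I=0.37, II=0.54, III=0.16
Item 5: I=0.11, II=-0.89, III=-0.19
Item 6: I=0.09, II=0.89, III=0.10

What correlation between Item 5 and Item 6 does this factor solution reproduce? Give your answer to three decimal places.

-0.801

r̂ = Σ λ_i·λ_j across factors = (0.11)(0.09) + (-0.89)(0.89) + (-0.19)(0.10)
  = +0.0099 -0.7921 -0.0190 = -0.8012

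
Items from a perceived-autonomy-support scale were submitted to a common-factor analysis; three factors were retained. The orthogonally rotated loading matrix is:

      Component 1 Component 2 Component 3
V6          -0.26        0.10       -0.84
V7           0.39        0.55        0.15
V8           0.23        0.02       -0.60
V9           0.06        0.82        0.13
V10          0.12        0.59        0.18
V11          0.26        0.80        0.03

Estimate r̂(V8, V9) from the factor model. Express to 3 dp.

r̂ = Σ λ_i·λ_j across factors = (0.23)(0.06) + (0.02)(0.82) + (-0.60)(0.13)
  = +0.0138 +0.0164 -0.0780 = -0.0478

-0.048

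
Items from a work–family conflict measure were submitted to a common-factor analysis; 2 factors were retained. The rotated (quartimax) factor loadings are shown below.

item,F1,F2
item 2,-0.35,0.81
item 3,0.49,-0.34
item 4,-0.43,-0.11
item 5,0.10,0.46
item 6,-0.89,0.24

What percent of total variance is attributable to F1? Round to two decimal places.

26.99%

SS loadings for F1 = (-0.35)² + 0.49² + (-0.43)² + 0.10² + (-0.89)² = 1.3496
With 5 standardized items, total variance = 5. Proportion = 1.3496/5 = 0.2699 → 26.99%.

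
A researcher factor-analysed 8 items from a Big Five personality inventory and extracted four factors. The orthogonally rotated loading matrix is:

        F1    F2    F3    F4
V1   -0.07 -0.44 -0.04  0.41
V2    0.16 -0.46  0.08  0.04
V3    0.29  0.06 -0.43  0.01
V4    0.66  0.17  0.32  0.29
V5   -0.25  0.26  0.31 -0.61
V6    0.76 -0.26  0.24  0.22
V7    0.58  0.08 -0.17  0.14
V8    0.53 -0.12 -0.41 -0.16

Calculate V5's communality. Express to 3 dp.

0.598

h² = (-0.25)² + 0.26² + 0.31² + (-0.61)² = 0.0625 + 0.0676 + 0.0961 + 0.3721 = 0.5983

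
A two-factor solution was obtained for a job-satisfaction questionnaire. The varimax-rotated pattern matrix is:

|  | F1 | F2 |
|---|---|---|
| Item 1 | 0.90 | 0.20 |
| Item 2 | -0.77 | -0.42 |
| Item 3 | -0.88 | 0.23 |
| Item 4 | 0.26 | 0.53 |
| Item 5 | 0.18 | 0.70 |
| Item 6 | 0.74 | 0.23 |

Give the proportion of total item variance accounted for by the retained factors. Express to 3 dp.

Communalities: 0.8500, 0.7693, 0.8273, 0.3485, 0.5224, 0.6005; Σh² = 3.9180.
Total variance with 6 standardized items is 6, so the solution explains 3.9180/6 = 0.6530.

0.653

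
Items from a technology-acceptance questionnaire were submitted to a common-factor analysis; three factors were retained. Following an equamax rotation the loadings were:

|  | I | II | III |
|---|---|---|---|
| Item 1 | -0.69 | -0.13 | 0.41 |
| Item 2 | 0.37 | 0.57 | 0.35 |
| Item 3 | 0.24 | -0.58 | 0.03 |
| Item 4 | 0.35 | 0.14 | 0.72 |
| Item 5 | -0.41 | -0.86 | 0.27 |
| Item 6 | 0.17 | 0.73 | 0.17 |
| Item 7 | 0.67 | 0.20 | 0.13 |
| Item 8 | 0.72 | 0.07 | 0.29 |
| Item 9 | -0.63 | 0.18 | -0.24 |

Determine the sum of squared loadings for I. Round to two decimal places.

SS loadings for I = (-0.69)² + 0.37² + 0.24² + 0.35² + (-0.41)² + 0.17² + 0.67² + 0.72² + (-0.63)² = 0.4761 + 0.1369 + 0.0576 + 0.1225 + 0.1681 + 0.0289 + 0.4489 + 0.5184 + 0.3969 = 2.3543

2.35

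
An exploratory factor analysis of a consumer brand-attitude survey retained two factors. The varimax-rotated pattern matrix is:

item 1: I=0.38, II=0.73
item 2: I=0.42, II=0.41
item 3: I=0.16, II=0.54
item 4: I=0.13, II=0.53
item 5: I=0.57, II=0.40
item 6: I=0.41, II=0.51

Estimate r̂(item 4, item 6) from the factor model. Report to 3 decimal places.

r̂ = Σ λ_i·λ_j across factors = (0.13)(0.41) + (0.53)(0.51)
  = +0.0533 +0.2703 = 0.3236

0.324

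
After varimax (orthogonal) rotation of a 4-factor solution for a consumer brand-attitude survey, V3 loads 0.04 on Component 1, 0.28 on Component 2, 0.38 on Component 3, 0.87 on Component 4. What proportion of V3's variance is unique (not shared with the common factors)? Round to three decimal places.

0.019

h² = 0.04² + 0.28² + 0.38² + 0.87² = 0.0016 + 0.0784 + 0.1444 + 0.7569 = 0.9813
Uniqueness u² = 1 − h² = 1 − 0.9813 = 0.0187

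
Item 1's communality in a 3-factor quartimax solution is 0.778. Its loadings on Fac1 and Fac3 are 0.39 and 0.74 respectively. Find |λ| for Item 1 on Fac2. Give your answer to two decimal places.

Under orthogonal rotation h² = Σλ², so λ_Fac2² = h² − (0.6997) = 0.778 − 0.6997 = 0.0783.
|λ| = √0.0783 = 0.2798.

0.28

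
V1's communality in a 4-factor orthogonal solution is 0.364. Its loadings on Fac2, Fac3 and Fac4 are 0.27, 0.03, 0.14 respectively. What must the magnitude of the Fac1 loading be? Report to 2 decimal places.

Under orthogonal rotation h² = Σλ², so λ_Fac1² = h² − (0.0934) = 0.364 − 0.0934 = 0.2706.
|λ| = √0.2706 = 0.5202.

0.52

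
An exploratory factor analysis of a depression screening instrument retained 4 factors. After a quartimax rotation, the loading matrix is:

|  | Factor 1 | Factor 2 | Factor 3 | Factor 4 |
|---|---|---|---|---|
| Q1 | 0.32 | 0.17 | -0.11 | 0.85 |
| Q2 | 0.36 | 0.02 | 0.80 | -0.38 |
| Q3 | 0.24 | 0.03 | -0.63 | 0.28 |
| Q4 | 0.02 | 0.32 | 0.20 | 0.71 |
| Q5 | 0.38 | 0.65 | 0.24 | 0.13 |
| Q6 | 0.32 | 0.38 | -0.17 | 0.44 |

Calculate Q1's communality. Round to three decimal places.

0.866

h² = 0.32² + 0.17² + (-0.11)² + 0.85² = 0.1024 + 0.0289 + 0.0121 + 0.7225 = 0.8659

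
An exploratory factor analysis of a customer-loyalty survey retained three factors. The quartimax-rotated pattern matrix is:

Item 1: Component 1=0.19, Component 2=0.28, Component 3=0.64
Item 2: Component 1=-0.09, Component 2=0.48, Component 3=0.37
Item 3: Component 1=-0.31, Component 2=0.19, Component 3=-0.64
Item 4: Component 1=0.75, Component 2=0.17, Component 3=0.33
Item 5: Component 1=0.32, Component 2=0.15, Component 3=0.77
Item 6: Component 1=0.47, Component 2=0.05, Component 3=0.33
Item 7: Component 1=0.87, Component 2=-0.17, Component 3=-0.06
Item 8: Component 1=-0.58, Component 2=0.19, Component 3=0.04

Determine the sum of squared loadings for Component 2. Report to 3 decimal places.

SS loadings for Component 2 = 0.28² + 0.48² + 0.19² + 0.17² + 0.15² + 0.05² + (-0.17)² + 0.19² = 0.0784 + 0.2304 + 0.0361 + 0.0289 + 0.0225 + 0.0025 + 0.0289 + 0.0361 = 0.4638

0.464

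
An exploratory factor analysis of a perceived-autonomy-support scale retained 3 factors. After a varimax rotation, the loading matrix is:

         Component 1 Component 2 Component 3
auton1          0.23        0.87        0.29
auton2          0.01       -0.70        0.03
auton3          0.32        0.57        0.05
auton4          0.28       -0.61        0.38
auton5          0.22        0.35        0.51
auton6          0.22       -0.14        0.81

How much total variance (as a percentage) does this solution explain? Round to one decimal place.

59.4%

Communalities: 0.8939, 0.4910, 0.4298, 0.5949, 0.4310, 0.7241; Σh² = 3.5647.
Total variance with 6 standardized items is 6, so the solution explains 3.5647/6 = 0.5941 = 59.41%.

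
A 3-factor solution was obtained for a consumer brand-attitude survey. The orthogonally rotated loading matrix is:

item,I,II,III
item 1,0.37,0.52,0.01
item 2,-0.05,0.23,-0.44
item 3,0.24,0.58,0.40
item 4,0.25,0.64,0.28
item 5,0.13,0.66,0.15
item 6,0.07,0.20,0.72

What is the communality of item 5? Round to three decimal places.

h² = 0.13² + 0.66² + 0.15² = 0.0169 + 0.4356 + 0.0225 = 0.4750

0.475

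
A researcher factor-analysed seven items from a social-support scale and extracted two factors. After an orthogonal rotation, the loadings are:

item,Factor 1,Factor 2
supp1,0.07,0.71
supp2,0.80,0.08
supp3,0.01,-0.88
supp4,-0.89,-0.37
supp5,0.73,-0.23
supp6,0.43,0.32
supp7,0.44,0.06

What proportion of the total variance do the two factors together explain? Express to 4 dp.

0.5613

SS loadings by factor: 2.3485, 1.5807; total = 3.9292.
Total variance with 7 standardized items is 7, so the solution explains 3.9292/7 = 0.5613.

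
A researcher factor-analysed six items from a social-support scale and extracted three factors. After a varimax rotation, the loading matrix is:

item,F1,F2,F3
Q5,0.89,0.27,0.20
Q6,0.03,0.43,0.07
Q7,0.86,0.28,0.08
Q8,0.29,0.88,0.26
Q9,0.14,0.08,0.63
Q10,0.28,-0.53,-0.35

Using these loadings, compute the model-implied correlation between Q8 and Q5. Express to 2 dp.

0.55

r̂ = Σ λ_i·λ_j across factors = (0.29)(0.89) + (0.88)(0.27) + (0.26)(0.20)
  = +0.2581 +0.2376 +0.0520 = 0.5477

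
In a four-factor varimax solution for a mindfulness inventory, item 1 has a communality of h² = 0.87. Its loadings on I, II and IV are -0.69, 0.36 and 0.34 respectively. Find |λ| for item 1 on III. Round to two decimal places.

0.39

Under orthogonal rotation h² = Σλ², so λ_III² = h² − (0.7213) = 0.87 − 0.7213 = 0.1487.
|λ| = √0.1487 = 0.3856.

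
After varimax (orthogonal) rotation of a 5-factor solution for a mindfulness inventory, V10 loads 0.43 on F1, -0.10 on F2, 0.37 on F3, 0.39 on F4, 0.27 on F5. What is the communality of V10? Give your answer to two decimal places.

h² = 0.43² + (-0.10)² + 0.37² + 0.39² + 0.27² = 0.1849 + 0.0100 + 0.1369 + 0.1521 + 0.0729 = 0.5568

0.56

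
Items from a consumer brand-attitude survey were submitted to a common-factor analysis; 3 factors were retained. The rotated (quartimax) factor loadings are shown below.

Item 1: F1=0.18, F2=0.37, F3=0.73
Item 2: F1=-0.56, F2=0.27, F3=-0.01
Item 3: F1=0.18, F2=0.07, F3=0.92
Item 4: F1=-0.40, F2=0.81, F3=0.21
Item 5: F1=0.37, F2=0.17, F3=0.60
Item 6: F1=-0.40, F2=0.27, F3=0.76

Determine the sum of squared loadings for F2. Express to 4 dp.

0.9726

SS loadings for F2 = 0.37² + 0.27² + 0.07² + 0.81² + 0.17² + 0.27² = 0.1369 + 0.0729 + 0.0049 + 0.6561 + 0.0289 + 0.0729 = 0.9726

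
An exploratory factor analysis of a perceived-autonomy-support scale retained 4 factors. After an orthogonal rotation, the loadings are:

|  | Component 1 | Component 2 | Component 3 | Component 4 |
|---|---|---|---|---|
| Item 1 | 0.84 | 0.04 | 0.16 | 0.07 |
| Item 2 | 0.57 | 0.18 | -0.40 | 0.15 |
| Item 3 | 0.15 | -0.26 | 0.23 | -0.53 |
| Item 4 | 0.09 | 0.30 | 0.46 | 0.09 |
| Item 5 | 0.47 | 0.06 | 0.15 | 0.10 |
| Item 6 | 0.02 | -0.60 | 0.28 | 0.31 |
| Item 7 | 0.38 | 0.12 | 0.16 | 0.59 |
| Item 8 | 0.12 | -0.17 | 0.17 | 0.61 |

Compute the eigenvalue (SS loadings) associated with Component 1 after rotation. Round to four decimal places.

1.4412

SS loadings for Component 1 = 0.84² + 0.57² + 0.15² + 0.09² + 0.47² + 0.02² + 0.38² + 0.12² = 0.7056 + 0.3249 + 0.0225 + 0.0081 + 0.2209 + 0.0004 + 0.1444 + 0.0144 = 1.4412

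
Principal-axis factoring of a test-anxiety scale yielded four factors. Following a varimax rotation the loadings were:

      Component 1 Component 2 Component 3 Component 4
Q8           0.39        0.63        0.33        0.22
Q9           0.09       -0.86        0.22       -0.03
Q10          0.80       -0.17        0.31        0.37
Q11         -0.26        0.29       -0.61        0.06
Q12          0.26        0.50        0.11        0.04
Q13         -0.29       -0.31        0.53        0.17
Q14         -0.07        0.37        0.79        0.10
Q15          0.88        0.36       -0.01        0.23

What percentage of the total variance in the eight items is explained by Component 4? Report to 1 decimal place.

3.5%

SS loadings for Component 4 = 0.22² + (-0.03)² + 0.37² + 0.06² + 0.04² + 0.17² + 0.10² + 0.23² = 0.2832
With 8 standardized items, total variance = 8. Proportion = 0.2832/8 = 0.0354 → 3.54%.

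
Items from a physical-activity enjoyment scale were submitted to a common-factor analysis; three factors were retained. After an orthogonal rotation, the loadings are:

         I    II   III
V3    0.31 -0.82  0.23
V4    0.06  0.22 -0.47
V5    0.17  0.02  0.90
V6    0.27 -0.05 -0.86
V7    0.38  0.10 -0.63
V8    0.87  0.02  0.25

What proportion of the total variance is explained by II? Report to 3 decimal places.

SS loadings for II = (-0.82)² + 0.22² + 0.02² + (-0.05)² + 0.10² + 0.02² = 0.7341
Proportion of variance = 0.7341 / 6 = 0.1223.

0.122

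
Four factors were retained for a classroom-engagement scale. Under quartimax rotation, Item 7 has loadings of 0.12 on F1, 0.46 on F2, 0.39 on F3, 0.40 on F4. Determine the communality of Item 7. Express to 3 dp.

0.538

h² = 0.12² + 0.46² + 0.39² + 0.40² = 0.0144 + 0.2116 + 0.1521 + 0.1600 = 0.5381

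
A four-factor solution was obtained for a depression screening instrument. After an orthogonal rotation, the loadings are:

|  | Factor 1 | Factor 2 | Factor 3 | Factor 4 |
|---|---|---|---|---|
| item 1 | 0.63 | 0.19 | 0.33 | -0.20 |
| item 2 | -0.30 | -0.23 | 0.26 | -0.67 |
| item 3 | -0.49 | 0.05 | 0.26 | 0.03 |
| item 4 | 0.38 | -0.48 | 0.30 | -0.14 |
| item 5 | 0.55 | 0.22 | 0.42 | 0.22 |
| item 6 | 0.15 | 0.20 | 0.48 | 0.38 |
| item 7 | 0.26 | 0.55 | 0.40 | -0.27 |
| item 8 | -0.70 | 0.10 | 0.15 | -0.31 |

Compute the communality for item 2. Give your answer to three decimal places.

h² = (-0.30)² + (-0.23)² + 0.26² + (-0.67)² = 0.0900 + 0.0529 + 0.0676 + 0.4489 = 0.6594

0.659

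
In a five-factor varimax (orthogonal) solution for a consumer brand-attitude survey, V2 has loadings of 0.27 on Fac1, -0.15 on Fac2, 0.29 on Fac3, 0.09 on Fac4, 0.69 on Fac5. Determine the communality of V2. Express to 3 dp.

0.664

h² = 0.27² + (-0.15)² + 0.29² + 0.09² + 0.69² = 0.0729 + 0.0225 + 0.0841 + 0.0081 + 0.4761 = 0.6637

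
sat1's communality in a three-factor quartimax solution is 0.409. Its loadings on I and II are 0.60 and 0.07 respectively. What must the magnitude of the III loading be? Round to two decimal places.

0.21

Under orthogonal rotation h² = Σλ², so λ_III² = h² − (0.3649) = 0.409 − 0.3649 = 0.0441.
|λ| = √0.0441 = 0.2100.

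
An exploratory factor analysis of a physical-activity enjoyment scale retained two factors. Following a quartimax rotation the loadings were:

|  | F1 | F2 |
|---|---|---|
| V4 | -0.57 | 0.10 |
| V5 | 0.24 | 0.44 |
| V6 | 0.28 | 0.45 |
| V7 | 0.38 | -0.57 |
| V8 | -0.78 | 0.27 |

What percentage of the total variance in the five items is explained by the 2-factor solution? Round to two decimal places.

SS loadings by factor: 1.2137, 0.8039; total = 2.0176.
Total variance with 5 standardized items is 5, so the solution explains 2.0176/5 = 0.4035 = 40.35%.

40.35%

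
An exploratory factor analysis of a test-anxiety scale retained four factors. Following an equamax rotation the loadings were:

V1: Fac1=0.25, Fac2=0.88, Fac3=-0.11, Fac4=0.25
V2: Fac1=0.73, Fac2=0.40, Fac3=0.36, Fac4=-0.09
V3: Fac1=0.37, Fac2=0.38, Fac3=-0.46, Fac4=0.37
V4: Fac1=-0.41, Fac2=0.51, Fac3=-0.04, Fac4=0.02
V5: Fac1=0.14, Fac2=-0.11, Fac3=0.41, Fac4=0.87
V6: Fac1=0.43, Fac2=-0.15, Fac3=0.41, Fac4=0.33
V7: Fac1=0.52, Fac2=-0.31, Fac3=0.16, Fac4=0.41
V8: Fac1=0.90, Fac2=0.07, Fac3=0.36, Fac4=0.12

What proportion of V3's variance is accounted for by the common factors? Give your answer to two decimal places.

h² = 0.37² + 0.38² + (-0.46)² + 0.37² = 0.1369 + 0.1444 + 0.2116 + 0.1369 = 0.6298

0.63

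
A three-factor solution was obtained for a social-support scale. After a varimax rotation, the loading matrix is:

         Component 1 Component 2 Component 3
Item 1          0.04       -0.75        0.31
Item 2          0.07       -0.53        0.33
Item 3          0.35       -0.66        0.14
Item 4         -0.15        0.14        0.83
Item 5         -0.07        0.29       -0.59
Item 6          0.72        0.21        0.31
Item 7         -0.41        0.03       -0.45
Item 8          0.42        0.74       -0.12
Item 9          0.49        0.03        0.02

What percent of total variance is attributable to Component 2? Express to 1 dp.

SS loadings for Component 2 = (-0.75)² + (-0.53)² + (-0.66)² + 0.14² + 0.29² + 0.21² + 0.03² + 0.74² + 0.03² = 1.9762
With 9 standardized items, total variance = 9. Proportion = 1.9762/9 = 0.2196 → 21.96%.

22.0%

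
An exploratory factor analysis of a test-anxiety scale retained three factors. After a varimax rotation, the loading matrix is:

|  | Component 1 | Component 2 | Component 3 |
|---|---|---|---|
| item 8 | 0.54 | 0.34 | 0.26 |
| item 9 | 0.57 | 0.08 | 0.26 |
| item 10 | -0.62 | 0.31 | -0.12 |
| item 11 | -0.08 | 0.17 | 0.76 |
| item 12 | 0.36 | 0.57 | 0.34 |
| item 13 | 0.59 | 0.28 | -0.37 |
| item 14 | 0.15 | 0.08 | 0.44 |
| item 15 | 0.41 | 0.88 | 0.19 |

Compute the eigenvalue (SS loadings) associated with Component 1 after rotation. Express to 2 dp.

1.68

SS loadings for Component 1 = 0.54² + 0.57² + (-0.62)² + (-0.08)² + 0.36² + 0.59² + 0.15² + 0.41² = 0.2916 + 0.3249 + 0.3844 + 0.0064 + 0.1296 + 0.3481 + 0.0225 + 0.1681 = 1.6756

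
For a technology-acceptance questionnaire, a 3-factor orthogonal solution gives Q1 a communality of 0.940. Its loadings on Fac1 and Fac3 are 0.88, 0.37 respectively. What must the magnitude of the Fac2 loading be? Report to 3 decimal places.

Under orthogonal rotation h² = Σλ², so λ_Fac2² = h² − (0.9113) = 0.940 − 0.9113 = 0.0287.
|λ| = √0.0287 = 0.1694.

0.169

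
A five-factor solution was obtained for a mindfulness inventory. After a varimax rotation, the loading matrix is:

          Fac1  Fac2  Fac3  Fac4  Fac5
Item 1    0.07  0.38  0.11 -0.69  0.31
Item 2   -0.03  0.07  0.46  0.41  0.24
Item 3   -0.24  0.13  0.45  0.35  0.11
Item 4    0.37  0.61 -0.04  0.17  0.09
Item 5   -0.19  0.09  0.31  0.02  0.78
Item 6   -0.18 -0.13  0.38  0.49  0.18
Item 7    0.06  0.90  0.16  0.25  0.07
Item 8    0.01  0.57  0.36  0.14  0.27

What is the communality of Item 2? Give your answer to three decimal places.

0.443

h² = (-0.03)² + 0.07² + 0.46² + 0.41² + 0.24² = 0.0009 + 0.0049 + 0.2116 + 0.1681 + 0.0576 = 0.4431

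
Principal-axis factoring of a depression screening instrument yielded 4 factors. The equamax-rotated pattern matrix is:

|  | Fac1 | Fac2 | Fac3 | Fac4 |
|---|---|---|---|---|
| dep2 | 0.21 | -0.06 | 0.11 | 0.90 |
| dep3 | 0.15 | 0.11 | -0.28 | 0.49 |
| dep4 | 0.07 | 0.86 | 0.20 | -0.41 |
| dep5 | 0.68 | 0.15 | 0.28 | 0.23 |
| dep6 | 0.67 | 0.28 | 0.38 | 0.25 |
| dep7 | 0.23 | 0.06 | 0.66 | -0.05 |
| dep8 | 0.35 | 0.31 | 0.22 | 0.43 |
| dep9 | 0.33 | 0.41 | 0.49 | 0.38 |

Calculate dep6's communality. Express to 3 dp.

h² = 0.67² + 0.28² + 0.38² + 0.25² = 0.4489 + 0.0784 + 0.1444 + 0.0625 = 0.7342

0.734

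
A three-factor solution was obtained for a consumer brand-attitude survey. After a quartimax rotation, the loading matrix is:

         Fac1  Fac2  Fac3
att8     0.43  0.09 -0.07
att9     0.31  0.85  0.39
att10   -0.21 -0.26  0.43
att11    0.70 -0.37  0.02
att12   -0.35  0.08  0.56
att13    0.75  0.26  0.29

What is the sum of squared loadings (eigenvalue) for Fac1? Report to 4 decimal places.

1.5001

SS loadings for Fac1 = 0.43² + 0.31² + (-0.21)² + 0.70² + (-0.35)² + 0.75² = 0.1849 + 0.0961 + 0.0441 + 0.4900 + 0.1225 + 0.5625 = 1.5001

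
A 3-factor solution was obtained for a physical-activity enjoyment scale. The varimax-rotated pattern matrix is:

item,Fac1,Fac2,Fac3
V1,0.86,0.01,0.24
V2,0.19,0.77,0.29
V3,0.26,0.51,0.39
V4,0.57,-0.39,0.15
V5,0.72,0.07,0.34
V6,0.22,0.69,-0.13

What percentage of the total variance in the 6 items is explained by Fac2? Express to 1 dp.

SS loadings for Fac2 = 0.01² + 0.77² + 0.51² + (-0.39)² + 0.07² + 0.69² = 1.4862
With 6 standardized items, total variance = 6. Proportion = 1.4862/6 = 0.2477 → 24.77%.

24.8%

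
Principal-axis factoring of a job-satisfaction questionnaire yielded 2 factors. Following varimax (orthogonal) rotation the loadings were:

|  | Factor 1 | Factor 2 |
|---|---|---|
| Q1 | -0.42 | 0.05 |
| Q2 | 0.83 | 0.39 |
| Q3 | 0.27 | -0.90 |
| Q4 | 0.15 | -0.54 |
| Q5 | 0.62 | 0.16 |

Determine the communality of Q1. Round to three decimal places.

h² = (-0.42)² + 0.05² = 0.1764 + 0.0025 = 0.1789

0.179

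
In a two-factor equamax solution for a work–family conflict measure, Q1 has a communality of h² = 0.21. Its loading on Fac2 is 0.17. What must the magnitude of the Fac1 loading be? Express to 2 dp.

0.43

Under orthogonal rotation h² = Σλ², so λ_Fac1² = h² − (0.0289) = 0.21 − 0.0289 = 0.1811.
|λ| = √0.1811 = 0.4256.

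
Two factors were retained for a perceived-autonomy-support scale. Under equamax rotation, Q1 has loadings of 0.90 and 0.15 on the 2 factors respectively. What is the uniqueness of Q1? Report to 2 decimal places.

h² = 0.90² + 0.15² = 0.8100 + 0.0225 = 0.8325
Uniqueness u² = 1 − h² = 1 − 0.8325 = 0.1675

0.17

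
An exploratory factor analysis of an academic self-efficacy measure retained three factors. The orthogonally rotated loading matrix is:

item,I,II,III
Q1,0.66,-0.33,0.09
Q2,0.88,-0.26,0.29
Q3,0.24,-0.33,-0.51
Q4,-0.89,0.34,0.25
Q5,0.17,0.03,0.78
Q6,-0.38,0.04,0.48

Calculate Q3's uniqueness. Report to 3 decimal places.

h² = 0.24² + (-0.33)² + (-0.51)² = 0.0576 + 0.1089 + 0.2601 = 0.4266
Uniqueness u² = 1 − h² = 1 − 0.4266 = 0.5734

0.573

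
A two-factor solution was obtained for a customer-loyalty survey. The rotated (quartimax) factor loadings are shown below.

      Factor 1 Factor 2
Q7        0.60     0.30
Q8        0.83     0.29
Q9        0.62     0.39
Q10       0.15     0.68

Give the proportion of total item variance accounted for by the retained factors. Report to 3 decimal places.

Communalities: 0.4500, 0.7730, 0.5365, 0.4849; Σh² = 2.2444.
Total variance with 4 standardized items is 4, so the solution explains 2.2444/4 = 0.5611.

0.561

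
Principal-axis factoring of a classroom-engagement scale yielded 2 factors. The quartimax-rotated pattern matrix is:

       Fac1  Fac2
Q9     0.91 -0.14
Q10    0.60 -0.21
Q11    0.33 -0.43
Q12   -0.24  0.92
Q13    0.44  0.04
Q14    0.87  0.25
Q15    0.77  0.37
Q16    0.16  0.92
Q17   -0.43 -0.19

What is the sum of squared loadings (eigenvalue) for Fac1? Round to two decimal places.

SS loadings for Fac1 = 0.91² + 0.60² + 0.33² + (-0.24)² + 0.44² + 0.87² + 0.77² + 0.16² + (-0.43)² = 0.8281 + 0.3600 + 0.1089 + 0.0576 + 0.1936 + 0.7569 + 0.5929 + 0.0256 + 0.1849 = 3.1085

3.11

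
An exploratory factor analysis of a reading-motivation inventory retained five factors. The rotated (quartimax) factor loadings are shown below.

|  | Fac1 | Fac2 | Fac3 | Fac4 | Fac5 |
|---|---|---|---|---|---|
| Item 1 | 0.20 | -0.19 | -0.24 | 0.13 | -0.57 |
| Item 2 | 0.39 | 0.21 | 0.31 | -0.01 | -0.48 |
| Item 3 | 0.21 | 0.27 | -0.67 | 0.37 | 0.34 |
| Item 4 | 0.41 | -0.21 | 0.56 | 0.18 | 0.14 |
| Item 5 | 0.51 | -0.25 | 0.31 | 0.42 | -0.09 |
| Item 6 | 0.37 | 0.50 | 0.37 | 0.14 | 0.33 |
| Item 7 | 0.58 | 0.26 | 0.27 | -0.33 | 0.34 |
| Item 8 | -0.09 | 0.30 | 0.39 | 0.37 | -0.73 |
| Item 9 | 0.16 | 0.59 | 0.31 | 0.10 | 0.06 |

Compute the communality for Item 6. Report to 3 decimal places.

0.652

h² = 0.37² + 0.50² + 0.37² + 0.14² + 0.33² = 0.1369 + 0.2500 + 0.1369 + 0.0196 + 0.1089 = 0.6523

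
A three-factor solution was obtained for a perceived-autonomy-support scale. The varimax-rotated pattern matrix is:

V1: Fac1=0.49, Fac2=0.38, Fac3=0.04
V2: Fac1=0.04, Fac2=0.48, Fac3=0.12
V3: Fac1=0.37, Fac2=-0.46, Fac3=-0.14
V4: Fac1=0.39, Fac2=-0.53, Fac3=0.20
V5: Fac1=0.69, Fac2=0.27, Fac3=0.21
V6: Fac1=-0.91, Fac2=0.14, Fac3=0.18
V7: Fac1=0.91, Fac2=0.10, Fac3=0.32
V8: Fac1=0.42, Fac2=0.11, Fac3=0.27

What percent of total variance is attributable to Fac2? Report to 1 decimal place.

SS loadings for Fac2 = 0.38² + 0.48² + (-0.46)² + (-0.53)² + 0.27² + 0.14² + 0.10² + 0.11² = 0.9819
With 8 standardized items, total variance = 8. Proportion = 0.9819/8 = 0.1227 → 12.27%.

12.3%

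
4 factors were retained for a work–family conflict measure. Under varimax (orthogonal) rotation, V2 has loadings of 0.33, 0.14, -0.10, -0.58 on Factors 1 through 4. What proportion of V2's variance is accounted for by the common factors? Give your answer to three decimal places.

0.475

h² = 0.33² + 0.14² + (-0.10)² + (-0.58)² = 0.1089 + 0.0196 + 0.0100 + 0.3364 = 0.4749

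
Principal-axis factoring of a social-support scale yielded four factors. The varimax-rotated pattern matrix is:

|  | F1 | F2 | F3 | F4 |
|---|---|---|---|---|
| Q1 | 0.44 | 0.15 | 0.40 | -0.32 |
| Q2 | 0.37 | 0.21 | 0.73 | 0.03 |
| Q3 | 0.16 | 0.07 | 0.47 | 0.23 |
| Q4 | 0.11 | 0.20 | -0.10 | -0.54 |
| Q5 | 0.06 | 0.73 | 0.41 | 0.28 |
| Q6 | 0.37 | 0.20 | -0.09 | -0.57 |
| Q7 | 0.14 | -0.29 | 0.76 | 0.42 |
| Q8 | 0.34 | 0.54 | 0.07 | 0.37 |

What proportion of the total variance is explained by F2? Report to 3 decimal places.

0.133

SS loadings for F2 = 0.15² + 0.21² + 0.07² + 0.20² + 0.73² + 0.20² + (-0.29)² + 0.54² = 1.0601
Proportion of variance = 1.0601 / 8 = 0.1325.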